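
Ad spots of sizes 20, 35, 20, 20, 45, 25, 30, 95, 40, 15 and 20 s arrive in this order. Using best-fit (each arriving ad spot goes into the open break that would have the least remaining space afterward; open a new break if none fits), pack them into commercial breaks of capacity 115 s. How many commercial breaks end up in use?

4

  20 → break 1 (new)  [load 20/115]
  35 → break 1  [load 55/115]
  20 → break 1  [load 75/115]
  20 → break 1  [load 95/115]
  45 → break 2 (new)  [load 45/115]
  25 → break 2  [load 70/115]
  30 → break 2  [load 100/115]
  95 → break 3 (new)  [load 95/115]
  40 → break 4 (new)  [load 40/115]
  15 → break 2  [load 115/115]
  20 → break 1  [load 115/115]
4 commercial breaks opened.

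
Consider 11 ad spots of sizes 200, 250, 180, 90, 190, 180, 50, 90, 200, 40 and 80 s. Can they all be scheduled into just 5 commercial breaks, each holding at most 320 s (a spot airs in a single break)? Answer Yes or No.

No

Total = 1550 s; ⌈1550/320⌉ = 5.
6 ad spots each exceed half the capacity and cannot share a break, forcing at least 6 commercial breaks.
At least 6 commercial breaks are required, but only 5 are allowed.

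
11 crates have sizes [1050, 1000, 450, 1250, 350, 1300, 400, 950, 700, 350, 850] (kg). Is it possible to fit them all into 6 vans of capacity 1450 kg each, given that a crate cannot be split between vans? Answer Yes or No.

No

Total = 8650 kg; ⌈8650/1450⌉ = 6.
The bound of 6 does not rule out 6, but exhaustive search shows no assignment into 6 vans of capacity 1450 kg exists — the minimum is 7.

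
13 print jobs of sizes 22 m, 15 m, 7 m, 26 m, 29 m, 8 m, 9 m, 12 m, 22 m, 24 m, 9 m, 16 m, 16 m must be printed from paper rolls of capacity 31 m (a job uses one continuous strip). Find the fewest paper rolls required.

Total = 29 + 26 + 24 + 22 + 22 + 16 + 16 + 15 + 12 + 9 + 9 + 8 + 7 = 215 m.
Lower bound: ⌈215/31⌉ = 7 paper rolls.
A packing using 8 paper rolls:
  roll 1: 29 = 29
  roll 2: 26 = 26
  roll 3: 24 + 7 = 31
  roll 4: 22 + 9 = 31
  roll 5: 22 + 9 = 31
  roll 6: 16 + 15 = 31
  roll 7: 16 + 12 = 28
  roll 8: 8 = 8
No arrangement into 7 paper rolls stays within capacity, so 8 is optimal.

8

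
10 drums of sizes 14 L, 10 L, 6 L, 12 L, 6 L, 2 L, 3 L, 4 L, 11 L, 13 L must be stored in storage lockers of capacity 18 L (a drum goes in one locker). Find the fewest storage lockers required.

Total = 14 + 13 + 12 + 11 + 10 + 6 + 6 + 4 + 3 + 2 = 81 L.
Lower bound: ⌈81/18⌉ = 5 storage lockers.
A packing using 5 storage lockers:
  locker 1: 14 + 4 = 18
  locker 2: 13 + 3 + 2 = 18
  locker 3: 12 + 6 = 18
  locker 4: 11 + 6 = 17
  locker 5: 10 = 10
This matches the lower bound, so 5 is optimal.

5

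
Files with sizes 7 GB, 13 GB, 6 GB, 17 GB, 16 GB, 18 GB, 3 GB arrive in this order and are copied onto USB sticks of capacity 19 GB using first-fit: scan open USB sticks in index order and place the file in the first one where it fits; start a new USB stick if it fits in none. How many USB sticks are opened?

  7 → USB stick 1 (new)  [load 7/19]
  13 → USB stick 2 (new)  [load 13/19]
  6 → USB stick 1  [load 13/19]
  17 → USB stick 3 (new)  [load 17/19]
  16 → USB stick 4 (new)  [load 16/19]
  18 → USB stick 5 (new)  [load 18/19]
  3 → USB stick 1  [load 16/19]
5 USB sticks opened.

5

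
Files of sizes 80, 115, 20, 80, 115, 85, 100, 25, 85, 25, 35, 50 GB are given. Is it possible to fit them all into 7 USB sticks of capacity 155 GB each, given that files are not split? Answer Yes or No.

A valid assignment using 7 USB sticks:
  USB stick 1: 115 + 35 = 150
  USB stick 2: 115 + 25 = 140
  USB stick 3: 100 + 50 = 150
  USB stick 4: 85 + 25 + 20 = 130
  USB stick 5: 85 = 85
  USB stick 6: 80 = 80
  USB stick 7: 80 = 80
Every load is within 155 GB, so 7 USB sticks suffice.

Yes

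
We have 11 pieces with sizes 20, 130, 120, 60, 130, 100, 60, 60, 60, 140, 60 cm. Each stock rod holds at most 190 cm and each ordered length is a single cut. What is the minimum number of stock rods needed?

Total = 140 + 130 + 130 + 120 + 100 + 60 + 60 + 60 + 60 + 60 + 20 = 940 cm.
Lower bound: ⌈940/190⌉ = 5 stock rods.
A packing using 6 stock rods:
  stock rod 1: 140 + 20 = 160
  stock rod 2: 130 + 60 = 190
  stock rod 3: 130 + 60 = 190
  stock rod 4: 120 + 60 = 180
  stock rod 5: 100 + 60 = 160
  stock rod 6: 60 = 60
No arrangement into 5 stock rods stays within capacity, so 6 is optimal.

6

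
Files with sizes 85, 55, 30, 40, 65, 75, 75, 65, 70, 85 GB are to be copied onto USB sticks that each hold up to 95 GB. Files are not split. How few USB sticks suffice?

8

Total = 85 + 85 + 75 + 75 + 70 + 65 + 65 + 55 + 40 + 30 = 645 GB.
Lower bound: ⌈645/95⌉ = 7 USB sticks.
Also, 8 files each exceed 95/2 GB, and no two of those can share a USB stick, so at least 8 USB sticks are needed.
A packing using 8 USB sticks:
  USB stick 1: 85 = 85
  USB stick 2: 85 = 85
  USB stick 3: 75 = 75
  USB stick 4: 75 = 75
  USB stick 5: 70 = 70
  USB stick 6: 65 + 30 = 95
  USB stick 7: 65 = 65
  USB stick 8: 55 + 40 = 95
This matches the lower bound, so 8 is optimal.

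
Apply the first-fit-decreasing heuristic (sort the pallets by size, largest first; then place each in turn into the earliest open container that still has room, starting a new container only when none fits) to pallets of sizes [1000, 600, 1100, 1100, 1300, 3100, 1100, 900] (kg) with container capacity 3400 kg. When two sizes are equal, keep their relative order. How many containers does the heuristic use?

4

Sorted descending: 3100, 1300, 1100, 1100, 1100, 1000, 900, 600.
  3100 → container 1 (new)  [load 3100/3400]
  1300 → container 2 (new)  [load 1300/3400]
  1100 → container 2  [load 2400/3400]
  1100 → container 3 (new)  [load 1100/3400]
  1100 → container 3  [load 2200/3400]
  1000 → container 2  [load 3400/3400]
  900 → container 3  [load 3100/3400]
  600 → container 4 (new)  [load 600/3400]
4 containers opened.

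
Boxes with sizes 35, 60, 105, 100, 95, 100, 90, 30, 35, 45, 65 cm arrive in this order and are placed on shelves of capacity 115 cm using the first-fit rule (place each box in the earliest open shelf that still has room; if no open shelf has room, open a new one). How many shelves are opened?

  35 → shelf 1 (new)  [load 35/115]
  60 → shelf 1  [load 95/115]
  105 → shelf 2 (new)  [load 105/115]
  100 → shelf 3 (new)  [load 100/115]
  95 → shelf 4 (new)  [load 95/115]
  100 → shelf 5 (new)  [load 100/115]
  90 → shelf 6 (new)  [load 90/115]
  30 → shelf 7 (new)  [load 30/115]
  35 → shelf 7  [load 65/115]
  45 → shelf 7  [load 110/115]
  65 → shelf 8 (new)  [load 65/115]
8 shelves opened.

8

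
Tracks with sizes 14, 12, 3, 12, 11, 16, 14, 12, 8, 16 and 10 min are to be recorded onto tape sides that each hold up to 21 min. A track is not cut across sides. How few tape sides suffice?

Total = 16 + 16 + 14 + 14 + 12 + 12 + 12 + 11 + 10 + 8 + 3 = 128 min.
Lower bound: ⌈128/21⌉ = 7 tape sides.
Also, 8 tracks each exceed 21/2 min, and no two of those can share a side, so at least 8 tape sides are needed.
A packing using 8 tape sides:
  side 1: 16 + 3 = 19
  side 2: 16 = 16
  side 3: 14 = 14
  side 4: 14 = 14
  side 5: 12 + 8 = 20
  side 6: 12 = 12
  side 7: 12 = 12
  side 8: 11 + 10 = 21
This matches the lower bound, so 8 is optimal.

8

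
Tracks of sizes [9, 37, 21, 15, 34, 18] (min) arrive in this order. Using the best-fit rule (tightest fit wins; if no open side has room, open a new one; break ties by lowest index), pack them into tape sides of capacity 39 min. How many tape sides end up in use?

4

  9 → side 1 (new)  [load 9/39]
  37 → side 2 (new)  [load 37/39]
  21 → side 1  [load 30/39]
  15 → side 3 (new)  [load 15/39]
  34 → side 4 (new)  [load 34/39]
  18 → side 3  [load 33/39]
4 tape sides opened.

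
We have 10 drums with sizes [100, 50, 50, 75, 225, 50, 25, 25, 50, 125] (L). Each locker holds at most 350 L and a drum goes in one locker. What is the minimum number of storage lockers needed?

Total = 225 + 125 + 100 + 75 + 50 + 50 + 50 + 50 + 25 + 25 = 775 L.
Lower bound: ⌈775/350⌉ = 3 storage lockers.
A packing using 3 storage lockers:
  locker 1: 225 + 125 = 350
  locker 2: 100 + 75 + 50 + 50 + 50 + 25 = 350
  locker 3: 50 + 25 = 75
This matches the lower bound, so 3 is optimal.

3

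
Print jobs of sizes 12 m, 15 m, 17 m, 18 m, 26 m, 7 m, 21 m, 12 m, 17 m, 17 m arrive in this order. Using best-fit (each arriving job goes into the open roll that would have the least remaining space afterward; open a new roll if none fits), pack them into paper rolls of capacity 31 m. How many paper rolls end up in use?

7

  12 → roll 1 (new)  [load 12/31]
  15 → roll 1  [load 27/31]
  17 → roll 2 (new)  [load 17/31]
  18 → roll 3 (new)  [load 18/31]
  26 → roll 4 (new)  [load 26/31]
  7 → roll 3  [load 25/31]
  21 → roll 5 (new)  [load 21/31]
  12 → roll 2  [load 29/31]
  17 → roll 6 (new)  [load 17/31]
  17 → roll 7 (new)  [load 17/31]
7 paper rolls opened.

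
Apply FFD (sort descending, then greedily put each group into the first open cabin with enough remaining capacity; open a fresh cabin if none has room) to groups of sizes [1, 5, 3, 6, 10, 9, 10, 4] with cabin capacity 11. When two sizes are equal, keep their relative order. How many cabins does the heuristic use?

5

Sorted descending: 10, 10, 9, 6, 5, 4, 3, 1.
  10 → cabin 1 (new)  [load 10/11]
  10 → cabin 2 (new)  [load 10/11]
  9 → cabin 3 (new)  [load 9/11]
  6 → cabin 4 (new)  [load 6/11]
  5 → cabin 4  [load 11/11]
  4 → cabin 5 (new)  [load 4/11]
  3 → cabin 5  [load 7/11]
  1 → cabin 1  [load 11/11]
5 cabins opened.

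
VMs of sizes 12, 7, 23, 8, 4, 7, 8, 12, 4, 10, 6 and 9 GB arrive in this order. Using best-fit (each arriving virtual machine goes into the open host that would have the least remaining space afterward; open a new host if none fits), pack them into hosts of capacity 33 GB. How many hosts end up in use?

4

  12 → host 1 (new)  [load 12/33]
  7 → host 1  [load 19/33]
  23 → host 2 (new)  [load 23/33]
  8 → host 2  [load 31/33]
  4 → host 1  [load 23/33]
  7 → host 1  [load 30/33]
  8 → host 3 (new)  [load 8/33]
  12 → host 3  [load 20/33]
  4 → host 3  [load 24/33]
  10 → host 4 (new)  [load 10/33]
  6 → host 3  [load 30/33]
  9 → host 4  [load 19/33]
4 hosts opened.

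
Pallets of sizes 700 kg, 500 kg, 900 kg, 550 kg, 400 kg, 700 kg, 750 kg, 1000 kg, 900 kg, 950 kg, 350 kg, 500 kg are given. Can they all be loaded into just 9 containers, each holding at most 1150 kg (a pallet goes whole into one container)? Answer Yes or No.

Yes

A valid assignment using 9 containers:
  container 1: 1000 = 1000
  container 2: 950 = 950
  container 3: 900 = 900
  container 4: 900 = 900
  container 5: 750 + 400 = 1150
  container 6: 700 + 350 = 1050
  container 7: 700 = 700
  container 8: 550 + 500 = 1050
  container 9: 500 = 500
Every load is within 1150 kg, so 9 containers suffice.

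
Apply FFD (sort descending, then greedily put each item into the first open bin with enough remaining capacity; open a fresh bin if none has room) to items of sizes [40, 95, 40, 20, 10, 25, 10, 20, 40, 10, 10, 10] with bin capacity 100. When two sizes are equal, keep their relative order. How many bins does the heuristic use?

Sorted descending: 95, 40, 40, 40, 25, 20, 20, 10, 10, 10, 10, 10.
  95 → bin 1 (new)  [load 95/100]
  40 → bin 2 (new)  [load 40/100]
  40 → bin 2  [load 80/100]
  40 → bin 3 (new)  [load 40/100]
  25 → bin 3  [load 65/100]
  20 → bin 2  [load 100/100]
  20 → bin 3  [load 85/100]
  10 → bin 3  [load 95/100]
  10 → bin 4 (new)  [load 10/100]
  10 → bin 4  [load 20/100]
  10 → bin 4  [load 30/100]
  10 → bin 4  [load 40/100]
4 bins opened.

4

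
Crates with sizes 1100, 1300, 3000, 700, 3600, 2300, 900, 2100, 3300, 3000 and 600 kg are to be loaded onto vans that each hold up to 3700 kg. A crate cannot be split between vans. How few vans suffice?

Total = 3600 + 3300 + 3000 + 3000 + 2300 + 2100 + 1300 + 1100 + 900 + 700 + 600 = 21900 kg.
Lower bound: ⌈21900/3700⌉ = 6 vans.
A packing using 7 vans:
  van 1: 3600 = 3600
  van 2: 3300 = 3300
  van 3: 3000 + 700 = 3700
  van 4: 3000 + 600 = 3600
  van 5: 2300 + 1300 = 3600
  van 6: 2100 + 1100 = 3200
  van 7: 900 = 900
No arrangement into 6 vans stays within capacity, so 7 is optimal.

7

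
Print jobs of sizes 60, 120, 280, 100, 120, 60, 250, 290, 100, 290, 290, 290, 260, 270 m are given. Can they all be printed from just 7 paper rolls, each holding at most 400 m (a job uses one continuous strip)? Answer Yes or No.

No

Total = 2780 m; ⌈2780/400⌉ = 7.
8 print jobs each exceed half the capacity and cannot share a roll, forcing at least 8 paper rolls.
At least 8 paper rolls are required, but only 7 are allowed.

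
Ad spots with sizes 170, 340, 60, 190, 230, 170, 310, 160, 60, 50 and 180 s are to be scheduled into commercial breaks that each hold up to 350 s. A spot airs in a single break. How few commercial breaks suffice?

6

Total = 340 + 310 + 230 + 190 + 180 + 170 + 170 + 160 + 60 + 60 + 50 = 1920 s.
Lower bound: ⌈1920/350⌉ = 6 commercial breaks.
A packing using 6 commercial breaks:
  break 1: 340 = 340
  break 2: 310 = 310
  break 3: 230 + 60 + 60 = 350
  break 4: 190 + 160 = 350
  break 5: 180 + 170 = 350
  break 6: 170 + 50 = 220
This matches the lower bound, so 6 is optimal.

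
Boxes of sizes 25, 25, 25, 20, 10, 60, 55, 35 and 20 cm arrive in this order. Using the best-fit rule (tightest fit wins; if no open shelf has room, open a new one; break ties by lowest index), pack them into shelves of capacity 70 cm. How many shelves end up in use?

  25 → shelf 1 (new)  [load 25/70]
  25 → shelf 1  [load 50/70]
  25 → shelf 2 (new)  [load 25/70]
  20 → shelf 1  [load 70/70]
  10 → shelf 2  [load 35/70]
  60 → shelf 3 (new)  [load 60/70]
  55 → shelf 4 (new)  [load 55/70]
  35 → shelf 2  [load 70/70]
  20 → shelf 5 (new)  [load 20/70]
5 shelves opened.

5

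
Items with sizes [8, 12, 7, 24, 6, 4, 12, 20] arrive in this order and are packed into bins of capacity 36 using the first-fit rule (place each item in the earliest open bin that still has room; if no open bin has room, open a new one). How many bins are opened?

3

  8 → bin 1 (new)  [load 8/36]
  12 → bin 1  [load 20/36]
  7 → bin 1  [load 27/36]
  24 → bin 2 (new)  [load 24/36]
  6 → bin 1  [load 33/36]
  4 → bin 2  [load 28/36]
  12 → bin 3 (new)  [load 12/36]
  20 → bin 3  [load 32/36]
3 bins opened.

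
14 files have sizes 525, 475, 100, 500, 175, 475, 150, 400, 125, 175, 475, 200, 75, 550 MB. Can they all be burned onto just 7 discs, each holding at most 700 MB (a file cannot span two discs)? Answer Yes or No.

A valid assignment using 7 discs:
  disc 1: 550 + 150 = 700
  disc 2: 525 + 175 = 700
  disc 3: 500 + 200 = 700
  disc 4: 475 + 175 = 650
  disc 5: 475 + 125 + 100 = 700
  disc 6: 475 + 75 = 550
  disc 7: 400 = 400
Every load is within 700 MB, so 7 discs suffice.

Yes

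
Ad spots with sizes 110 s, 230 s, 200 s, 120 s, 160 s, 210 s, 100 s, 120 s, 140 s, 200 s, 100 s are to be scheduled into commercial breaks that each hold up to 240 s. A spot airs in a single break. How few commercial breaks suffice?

8

Total = 230 + 210 + 200 + 200 + 160 + 140 + 120 + 120 + 110 + 100 + 100 = 1690 s.
Lower bound: ⌈1690/240⌉ = 8 commercial breaks.
A packing using 8 commercial breaks:
  break 1: 230 = 230
  break 2: 210 = 210
  break 3: 200 = 200
  break 4: 200 = 200
  break 5: 160 = 160
  break 6: 140 + 100 = 240
  break 7: 120 + 120 = 240
  break 8: 110 + 100 = 210
This matches the lower bound, so 8 is optimal.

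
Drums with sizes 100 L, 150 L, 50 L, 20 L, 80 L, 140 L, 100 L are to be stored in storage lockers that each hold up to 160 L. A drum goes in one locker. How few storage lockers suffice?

Total = 150 + 140 + 100 + 100 + 80 + 50 + 20 = 640 L.
Lower bound: ⌈640/160⌉ = 4 storage lockers.
A packing using 5 storage lockers:
  locker 1: 150 = 150
  locker 2: 140 + 20 = 160
  locker 3: 100 + 50 = 150
  locker 4: 100 = 100
  locker 5: 80 = 80
No arrangement into 4 storage lockers stays within capacity, so 5 is optimal.

5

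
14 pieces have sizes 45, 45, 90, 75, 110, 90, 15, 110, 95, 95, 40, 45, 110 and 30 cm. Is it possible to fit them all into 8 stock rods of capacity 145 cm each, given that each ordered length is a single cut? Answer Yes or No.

Yes

A valid assignment using 8 stock rods:
  stock rod 1: 110 + 30 = 140
  stock rod 2: 110 + 15 = 125
  stock rod 3: 110 = 110
  stock rod 4: 95 + 45 = 140
  stock rod 5: 95 + 45 = 140
  stock rod 6: 90 + 45 = 135
  stock rod 7: 90 + 40 = 130
  stock rod 8: 75 = 75
Every load is within 145 cm, so 8 stock rods suffice.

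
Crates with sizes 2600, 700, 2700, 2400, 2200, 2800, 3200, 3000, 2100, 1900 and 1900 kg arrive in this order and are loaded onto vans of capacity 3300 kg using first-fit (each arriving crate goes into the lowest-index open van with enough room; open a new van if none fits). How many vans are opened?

  2600 → van 1 (new)  [load 2600/3300]
  700 → van 1  [load 3300/3300]
  2700 → van 2 (new)  [load 2700/3300]
  2400 → van 3 (new)  [load 2400/3300]
  2200 → van 4 (new)  [load 2200/3300]
  2800 → van 5 (new)  [load 2800/3300]
  3200 → van 6 (new)  [load 3200/3300]
  3000 → van 7 (new)  [load 3000/3300]
  2100 → van 8 (new)  [load 2100/3300]
  1900 → van 9 (new)  [load 1900/3300]
  1900 → van 10 (new)  [load 1900/3300]
10 vans opened.

10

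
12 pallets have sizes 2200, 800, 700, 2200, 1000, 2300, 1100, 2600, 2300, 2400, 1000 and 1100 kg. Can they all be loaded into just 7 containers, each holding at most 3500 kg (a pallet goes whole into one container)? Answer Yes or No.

A valid assignment using 6 containers:
  container 1: 2600 + 800 = 3400
  container 2: 2400 + 1100 = 3500
  container 3: 2300 + 1100 = 3400
  container 4: 2300 + 1000 = 3300
  container 5: 2200 + 1000 = 3200
  container 6: 2200 + 700 = 2900
That uses only 6 ≤ 7, so 7 containers are enough.

Yes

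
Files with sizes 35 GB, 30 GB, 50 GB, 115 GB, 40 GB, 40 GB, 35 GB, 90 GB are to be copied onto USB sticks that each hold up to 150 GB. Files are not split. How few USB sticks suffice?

Total = 115 + 90 + 50 + 40 + 40 + 35 + 35 + 30 = 435 GB.
Lower bound: ⌈435/150⌉ = 3 USB sticks.
A packing using 3 USB sticks:
  USB stick 1: 115 + 35 = 150
  USB stick 2: 90 + 50 = 140
  USB stick 3: 40 + 40 + 35 + 30 = 145
This matches the lower bound, so 3 is optimal.

3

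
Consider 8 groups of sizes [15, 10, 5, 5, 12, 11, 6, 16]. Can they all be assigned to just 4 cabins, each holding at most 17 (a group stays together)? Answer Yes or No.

Total = 80; ⌈80/17⌉ = 5.
At least 5 cabins are required, but only 4 are allowed.

No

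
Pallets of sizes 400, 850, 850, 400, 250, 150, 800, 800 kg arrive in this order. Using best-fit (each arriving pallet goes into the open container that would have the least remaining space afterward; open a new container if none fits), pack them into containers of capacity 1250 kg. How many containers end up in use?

  400 → container 1 (new)  [load 400/1250]
  850 → container 1  [load 1250/1250]
  850 → container 2 (new)  [load 850/1250]
  400 → container 2  [load 1250/1250]
  250 → container 3 (new)  [load 250/1250]
  150 → container 3  [load 400/1250]
  800 → container 3  [load 1200/1250]
  800 → container 4 (new)  [load 800/1250]
4 containers opened.

4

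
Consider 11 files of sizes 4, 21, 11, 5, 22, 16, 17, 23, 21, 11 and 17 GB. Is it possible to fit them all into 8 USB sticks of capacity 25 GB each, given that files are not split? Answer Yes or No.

A valid assignment using 8 USB sticks:
  USB stick 1: 23 = 23
  USB stick 2: 22 = 22
  USB stick 3: 21 + 4 = 25
  USB stick 4: 21 = 21
  USB stick 5: 17 + 5 = 22
  USB stick 6: 17 = 17
  USB stick 7: 16 = 16
  USB stick 8: 11 + 11 = 22
Every load is within 25 GB, so 8 USB sticks suffice.

Yes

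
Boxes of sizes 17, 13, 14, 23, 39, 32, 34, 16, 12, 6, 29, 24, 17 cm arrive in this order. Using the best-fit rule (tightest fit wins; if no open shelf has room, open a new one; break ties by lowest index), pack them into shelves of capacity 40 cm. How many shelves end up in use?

9

  17 → shelf 1 (new)  [load 17/40]
  13 → shelf 1  [load 30/40]
  14 → shelf 2 (new)  [load 14/40]
  23 → shelf 2  [load 37/40]
  39 → shelf 3 (new)  [load 39/40]
  32 → shelf 4 (new)  [load 32/40]
  34 → shelf 5 (new)  [load 34/40]
  16 → shelf 6 (new)  [load 16/40]
  12 → shelf 6  [load 28/40]
  6 → shelf 5  [load 40/40]
  29 → shelf 7 (new)  [load 29/40]
  24 → shelf 8 (new)  [load 24/40]
  17 → shelf 9 (new)  [load 17/40]
9 shelves opened.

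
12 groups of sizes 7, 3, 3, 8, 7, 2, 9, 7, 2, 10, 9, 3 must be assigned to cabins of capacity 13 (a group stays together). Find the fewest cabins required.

Total = 10 + 9 + 9 + 8 + 7 + 7 + 7 + 3 + 3 + 3 + 2 + 2 = 70.
Lower bound: ⌈70/13⌉ = 6 cabins.
Also, 7 groups each exceed 13/2, and no two of those can share a cabin, so at least 7 cabins are needed.
A packing using 7 cabins:
  cabin 1: 10 + 3 = 13
  cabin 2: 9 + 3 = 12
  cabin 3: 9 + 3 = 12
  cabin 4: 8 + 2 + 2 = 12
  cabin 5: 7 = 7
  cabin 6: 7 = 7
  cabin 7: 7 = 7
This matches the lower bound, so 7 is optimal.

7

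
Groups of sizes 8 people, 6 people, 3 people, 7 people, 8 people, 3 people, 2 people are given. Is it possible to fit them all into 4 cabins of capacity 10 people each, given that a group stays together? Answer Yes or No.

A valid assignment using 4 cabins:
  cabin 1: 8 + 2 = 10
  cabin 2: 8 = 8
  cabin 3: 7 + 3 = 10
  cabin 4: 6 + 3 = 9
Every load is within 10 people, so 4 cabins suffice.

Yes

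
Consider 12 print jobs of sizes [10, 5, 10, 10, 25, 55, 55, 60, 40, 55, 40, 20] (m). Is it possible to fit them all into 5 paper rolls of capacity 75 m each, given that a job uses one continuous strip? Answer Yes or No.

No

Total = 385 m; ⌈385/75⌉ = 6.
At least 6 paper rolls are required, but only 5 are allowed.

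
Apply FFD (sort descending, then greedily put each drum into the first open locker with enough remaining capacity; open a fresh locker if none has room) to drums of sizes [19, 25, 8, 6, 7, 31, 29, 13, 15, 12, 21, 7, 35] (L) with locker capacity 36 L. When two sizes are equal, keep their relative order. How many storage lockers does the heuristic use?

Sorted descending: 35, 31, 29, 25, 21, 19, 15, 13, 12, 8, 7, 7, 6.
  35 → locker 1 (new)  [load 35/36]
  31 → locker 2 (new)  [load 31/36]
  29 → locker 3 (new)  [load 29/36]
  25 → locker 4 (new)  [load 25/36]
  21 → locker 5 (new)  [load 21/36]
  19 → locker 6 (new)  [load 19/36]
  15 → locker 5  [load 36/36]
  13 → locker 6  [load 32/36]
  12 → locker 7 (new)  [load 12/36]
  8 → locker 4  [load 33/36]
  7 → locker 3  [load 36/36]
  7 → locker 7  [load 19/36]
  6 → locker 7  [load 25/36]
7 storage lockers opened.

7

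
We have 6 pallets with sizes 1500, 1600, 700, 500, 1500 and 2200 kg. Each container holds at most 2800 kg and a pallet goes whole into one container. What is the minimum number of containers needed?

Total = 2200 + 1600 + 1500 + 1500 + 700 + 500 = 8000 kg.
Lower bound: ⌈8000/2800⌉ = 3 containers.
Also, 4 pallets each exceed 1400 kg, and no two of those can share a container, so at least 4 containers are needed.
A packing using 4 containers:
  container 1: 2200 + 500 = 2700
  container 2: 1600 + 700 = 2300
  container 3: 1500 = 1500
  container 4: 1500 = 1500
This matches the lower bound, so 4 is optimal.

4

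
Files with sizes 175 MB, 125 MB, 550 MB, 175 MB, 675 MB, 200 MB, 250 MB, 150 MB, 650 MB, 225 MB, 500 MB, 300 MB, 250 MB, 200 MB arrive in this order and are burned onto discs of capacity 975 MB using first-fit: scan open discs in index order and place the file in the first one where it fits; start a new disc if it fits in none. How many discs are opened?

  175 → disc 1 (new)  [load 175/975]
  125 → disc 1  [load 300/975]
  550 → disc 1  [load 850/975]
  175 → disc 2 (new)  [load 175/975]
  675 → disc 2  [load 850/975]
  200 → disc 3 (new)  [load 200/975]
  250 → disc 3  [load 450/975]
  150 → disc 3  [load 600/975]
  650 → disc 4 (new)  [load 650/975]
  225 → disc 3  [load 825/975]
  500 → disc 5 (new)  [load 500/975]
  300 → disc 4  [load 950/975]
  250 → disc 5  [load 750/975]
  200 → disc 5  [load 950/975]
5 discs opened.

5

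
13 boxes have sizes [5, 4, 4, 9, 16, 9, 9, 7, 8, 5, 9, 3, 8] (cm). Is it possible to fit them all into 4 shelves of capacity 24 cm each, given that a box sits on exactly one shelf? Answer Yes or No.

No

Total = 96 cm; ⌈96/24⌉ = 4.
The bound of 4 does not rule out 4, but exhaustive search shows no assignment into 4 shelves of capacity 24 cm exists — the minimum is 5.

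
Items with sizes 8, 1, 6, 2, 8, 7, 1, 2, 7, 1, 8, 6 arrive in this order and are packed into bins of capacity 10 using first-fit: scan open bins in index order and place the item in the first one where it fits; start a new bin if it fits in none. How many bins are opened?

  8 → bin 1 (new)  [load 8/10]
  1 → bin 1  [load 9/10]
  6 → bin 2 (new)  [load 6/10]
  2 → bin 2  [load 8/10]
  8 → bin 3 (new)  [load 8/10]
  7 → bin 4 (new)  [load 7/10]
  1 → bin 1  [load 10/10]
  2 → bin 2  [load 10/10]
  7 → bin 5 (new)  [load 7/10]
  1 → bin 3  [load 9/10]
  8 → bin 6 (new)  [load 8/10]
  6 → bin 7 (new)  [load 6/10]
7 bins opened.

7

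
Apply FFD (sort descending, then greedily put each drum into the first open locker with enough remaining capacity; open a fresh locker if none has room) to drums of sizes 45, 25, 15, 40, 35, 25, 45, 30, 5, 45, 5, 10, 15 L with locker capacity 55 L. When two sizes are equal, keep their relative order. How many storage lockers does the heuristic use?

7

Sorted descending: 45, 45, 45, 40, 35, 30, 25, 25, 15, 15, 10, 5, 5.
  45 → locker 1 (new)  [load 45/55]
  45 → locker 2 (new)  [load 45/55]
  45 → locker 3 (new)  [load 45/55]
  40 → locker 4 (new)  [load 40/55]
  35 → locker 5 (new)  [load 35/55]
  30 → locker 6 (new)  [load 30/55]
  25 → locker 6  [load 55/55]
  25 → locker 7 (new)  [load 25/55]
  15 → locker 4  [load 55/55]
  15 → locker 5  [load 50/55]
  10 → locker 1  [load 55/55]
  5 → locker 2  [load 50/55]
  5 → locker 2  [load 55/55]
7 storage lockers opened.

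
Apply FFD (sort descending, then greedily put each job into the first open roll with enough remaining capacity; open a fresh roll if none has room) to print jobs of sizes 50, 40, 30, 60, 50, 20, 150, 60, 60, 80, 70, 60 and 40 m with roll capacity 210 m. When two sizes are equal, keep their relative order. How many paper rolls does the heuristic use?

4

Sorted descending: 150, 80, 70, 60, 60, 60, 60, 50, 50, 40, 40, 30, 20.
  150 → roll 1 (new)  [load 150/210]
  80 → roll 2 (new)  [load 80/210]
  70 → roll 2  [load 150/210]
  60 → roll 1  [load 210/210]
  60 → roll 2  [load 210/210]
  60 → roll 3 (new)  [load 60/210]
  60 → roll 3  [load 120/210]
  50 → roll 3  [load 170/210]
  50 → roll 4 (new)  [load 50/210]
  40 → roll 3  [load 210/210]
  40 → roll 4  [load 90/210]
  30 → roll 4  [load 120/210]
  20 → roll 4  [load 140/210]
4 paper rolls opened.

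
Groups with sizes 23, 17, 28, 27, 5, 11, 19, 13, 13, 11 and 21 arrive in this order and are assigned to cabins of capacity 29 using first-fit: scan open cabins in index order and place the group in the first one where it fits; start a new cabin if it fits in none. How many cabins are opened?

  23 → cabin 1 (new)  [load 23/29]
  17 → cabin 2 (new)  [load 17/29]
  28 → cabin 3 (new)  [load 28/29]
  27 → cabin 4 (new)  [load 27/29]
  5 → cabin 1  [load 28/29]
  11 → cabin 2  [load 28/29]
  19 → cabin 5 (new)  [load 19/29]
  13 → cabin 6 (new)  [load 13/29]
  13 → cabin 6  [load 26/29]
  11 → cabin 7 (new)  [load 11/29]
  21 → cabin 8 (new)  [load 21/29]
8 cabins opened.

8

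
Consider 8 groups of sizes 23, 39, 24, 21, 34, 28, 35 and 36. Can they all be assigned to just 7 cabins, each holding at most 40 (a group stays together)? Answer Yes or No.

No

Total = 240; ⌈240/40⌉ = 6.
8 groups each exceed half the capacity and cannot share a cabin, forcing at least 8 cabins.
At least 8 cabins are required, but only 7 are allowed.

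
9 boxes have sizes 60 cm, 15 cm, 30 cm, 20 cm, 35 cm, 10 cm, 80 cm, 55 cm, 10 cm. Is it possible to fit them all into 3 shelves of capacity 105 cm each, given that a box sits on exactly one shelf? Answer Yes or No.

Yes

A valid assignment using 3 shelves:
  shelf 1: 80 + 15 + 10 = 105
  shelf 2: 60 + 35 + 10 = 105
  shelf 3: 55 + 30 + 20 = 105
Every load is within 105 cm, so 3 shelves suffice.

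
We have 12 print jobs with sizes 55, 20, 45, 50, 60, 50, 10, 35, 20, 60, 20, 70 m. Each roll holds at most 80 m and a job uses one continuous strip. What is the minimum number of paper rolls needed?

Total = 70 + 60 + 60 + 55 + 50 + 50 + 45 + 35 + 20 + 20 + 20 + 10 = 495 m.
Lower bound: ⌈495/80⌉ = 7 paper rolls.
A packing using 7 paper rolls:
  roll 1: 70 + 10 = 80
  roll 2: 60 + 20 = 80
  roll 3: 60 + 20 = 80
  roll 4: 55 + 20 = 75
  roll 5: 50 = 50
  roll 6: 50 = 50
  roll 7: 45 + 35 = 80
This matches the lower bound, so 7 is optimal.

7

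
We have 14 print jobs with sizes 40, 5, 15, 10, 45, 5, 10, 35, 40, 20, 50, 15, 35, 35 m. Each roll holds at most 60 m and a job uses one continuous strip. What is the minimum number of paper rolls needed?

7

Total = 50 + 45 + 40 + 40 + 35 + 35 + 35 + 20 + 15 + 15 + 10 + 10 + 5 + 5 = 360 m.
Lower bound: ⌈360/60⌉ = 6 paper rolls.
Also, 7 print jobs each exceed 30 m, and no two of those can share a roll, so at least 7 paper rolls are needed.
A packing using 7 paper rolls:
  roll 1: 50 + 10 = 60
  roll 2: 45 + 15 = 60
  roll 3: 40 + 20 = 60
  roll 4: 40 + 15 + 5 = 60
  roll 5: 35 + 10 + 5 = 50
  roll 6: 35 = 35
  roll 7: 35 = 35
This matches the lower bound, so 7 is optimal.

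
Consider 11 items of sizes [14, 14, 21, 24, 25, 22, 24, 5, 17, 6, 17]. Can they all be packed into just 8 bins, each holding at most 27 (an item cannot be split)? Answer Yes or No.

Total = 189; ⌈189/27⌉ = 7.
9 items each exceed half the capacity and cannot share a bin, forcing at least 9 bins.
At least 9 bins are required, but only 8 are allowed.

No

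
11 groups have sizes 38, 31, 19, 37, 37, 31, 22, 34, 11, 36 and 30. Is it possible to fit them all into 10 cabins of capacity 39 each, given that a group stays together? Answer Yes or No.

Yes

A valid assignment using 10 cabins:
  cabin 1: 38 = 38
  cabin 2: 37 = 37
  cabin 3: 37 = 37
  cabin 4: 36 = 36
  cabin 5: 34 = 34
  cabin 6: 31 = 31
  cabin 7: 31 = 31
  cabin 8: 30 = 30
  cabin 9: 22 + 11 = 33
  cabin 10: 19 = 19
Every load is within 39, so 10 cabins suffice.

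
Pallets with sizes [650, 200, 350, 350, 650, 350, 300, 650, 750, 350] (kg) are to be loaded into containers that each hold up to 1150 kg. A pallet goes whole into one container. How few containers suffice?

Total = 750 + 650 + 650 + 650 + 350 + 350 + 350 + 350 + 300 + 200 = 4600 kg.
Lower bound: ⌈4600/1150⌉ = 4 containers.
A packing using 5 containers:
  container 1: 750 + 350 = 1100
  container 2: 650 + 350 = 1000
  container 3: 650 + 350 = 1000
  container 4: 650 + 350 = 1000
  container 5: 300 + 200 = 500
No arrangement into 4 containers stays within capacity, so 5 is optimal.

5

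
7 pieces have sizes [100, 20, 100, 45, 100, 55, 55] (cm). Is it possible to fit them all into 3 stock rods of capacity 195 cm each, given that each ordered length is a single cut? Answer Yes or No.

A valid assignment using 3 stock rods:
  stock rod 1: 100 + 55 + 20 = 175
  stock rod 2: 100 + 55 = 155
  stock rod 3: 100 + 45 = 145
Every load is within 195 cm, so 3 stock rods suffice.

Yes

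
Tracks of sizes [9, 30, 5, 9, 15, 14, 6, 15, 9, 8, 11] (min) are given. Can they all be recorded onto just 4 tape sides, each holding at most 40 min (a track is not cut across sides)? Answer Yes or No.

A valid assignment using 4 tape sides:
  side 1: 30 + 9 = 39
  side 2: 15 + 15 + 9 = 39
  side 3: 14 + 11 + 9 + 6 = 40
  side 4: 8 + 5 = 13
Every load is within 40 min, so 4 tape sides suffice.

Yes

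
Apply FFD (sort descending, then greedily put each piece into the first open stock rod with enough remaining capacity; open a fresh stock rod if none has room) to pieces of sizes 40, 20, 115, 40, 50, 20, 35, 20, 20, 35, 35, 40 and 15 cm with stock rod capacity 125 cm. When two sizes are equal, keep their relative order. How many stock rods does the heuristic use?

Sorted descending: 115, 50, 40, 40, 40, 35, 35, 35, 20, 20, 20, 20, 15.
  115 → stock rod 1 (new)  [load 115/125]
  50 → stock rod 2 (new)  [load 50/125]
  40 → stock rod 2  [load 90/125]
  40 → stock rod 3 (new)  [load 40/125]
  40 → stock rod 3  [load 80/125]
  35 → stock rod 2  [load 125/125]
  35 → stock rod 3  [load 115/125]
  35 → stock rod 4 (new)  [load 35/125]
  20 → stock rod 4  [load 55/125]
  20 → stock rod 4  [load 75/125]
  20 → stock rod 4  [load 95/125]
  20 → stock rod 4  [load 115/125]
  15 → stock rod 5 (new)  [load 15/125]
5 stock rods opened.

5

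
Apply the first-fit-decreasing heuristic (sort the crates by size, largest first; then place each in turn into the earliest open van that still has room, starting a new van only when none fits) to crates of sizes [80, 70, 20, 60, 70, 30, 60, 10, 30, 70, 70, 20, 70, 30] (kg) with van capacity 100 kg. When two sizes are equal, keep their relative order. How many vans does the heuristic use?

Sorted descending: 80, 70, 70, 70, 70, 70, 60, 60, 30, 30, 30, 20, 20, 10.
  80 → van 1 (new)  [load 80/100]
  70 → van 2 (new)  [load 70/100]
  70 → van 3 (new)  [load 70/100]
  70 → van 4 (new)  [load 70/100]
  70 → van 5 (new)  [load 70/100]
  70 → van 6 (new)  [load 70/100]
  60 → van 7 (new)  [load 60/100]
  60 → van 8 (new)  [load 60/100]
  30 → van 2  [load 100/100]
  30 → van 3  [load 100/100]
  30 → van 4  [load 100/100]
  20 → van 1  [load 100/100]
  20 → van 5  [load 90/100]
  10 → van 5  [load 100/100]
8 vans opened.

8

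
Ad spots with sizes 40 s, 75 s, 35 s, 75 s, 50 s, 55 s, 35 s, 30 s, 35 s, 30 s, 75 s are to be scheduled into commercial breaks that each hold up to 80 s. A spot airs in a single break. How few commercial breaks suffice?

Total = 75 + 75 + 75 + 55 + 50 + 40 + 35 + 35 + 35 + 30 + 30 = 535 s.
Lower bound: ⌈535/80⌉ = 7 commercial breaks.
A packing using 8 commercial breaks:
  break 1: 75 = 75
  break 2: 75 = 75
  break 3: 75 = 75
  break 4: 55 = 55
  break 5: 50 + 30 = 80
  break 6: 40 + 35 = 75
  break 7: 35 + 35 = 70
  break 8: 30 = 30
No arrangement into 7 commercial breaks stays within capacity, so 8 is optimal.

8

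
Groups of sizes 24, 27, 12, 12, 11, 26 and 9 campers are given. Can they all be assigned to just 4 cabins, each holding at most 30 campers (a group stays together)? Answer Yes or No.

Total = 121 campers; ⌈121/30⌉ = 5.
At least 5 cabins are required, but only 4 are allowed.

No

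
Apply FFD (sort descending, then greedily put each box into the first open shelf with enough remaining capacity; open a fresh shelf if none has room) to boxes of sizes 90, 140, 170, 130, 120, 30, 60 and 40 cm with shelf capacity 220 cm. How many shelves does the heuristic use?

Sorted descending: 170, 140, 130, 120, 90, 60, 40, 30.
  170 → shelf 1 (new)  [load 170/220]
  140 → shelf 2 (new)  [load 140/220]
  130 → shelf 3 (new)  [load 130/220]
  120 → shelf 4 (new)  [load 120/220]
  90 → shelf 3  [load 220/220]
  60 → shelf 2  [load 200/220]
  40 → shelf 1  [load 210/220]
  30 → shelf 4  [load 150/220]
4 shelves opened.

4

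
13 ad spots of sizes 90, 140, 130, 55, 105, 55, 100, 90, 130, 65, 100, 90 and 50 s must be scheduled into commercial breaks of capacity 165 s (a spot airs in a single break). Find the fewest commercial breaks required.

9

Total = 140 + 130 + 130 + 105 + 100 + 100 + 90 + 90 + 90 + 65 + 55 + 55 + 50 = 1200 s.
Lower bound: ⌈1200/165⌉ = 8 commercial breaks.
Also, 9 ad spots each exceed 165/2 s, and no two of those can share a break, so at least 9 commercial breaks are needed.
A packing using 9 commercial breaks:
  break 1: 140 = 140
  break 2: 130 = 130
  break 3: 130 = 130
  break 4: 105 + 55 = 160
  break 5: 100 + 65 = 165
  break 6: 100 + 55 = 155
  break 7: 90 + 50 = 140
  break 8: 90 = 90
  break 9: 90 = 90
This matches the lower bound, so 9 is optimal.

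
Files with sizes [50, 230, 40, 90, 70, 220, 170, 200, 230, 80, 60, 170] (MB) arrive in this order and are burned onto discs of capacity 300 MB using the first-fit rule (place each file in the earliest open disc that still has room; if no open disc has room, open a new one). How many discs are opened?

7

  50 → disc 1 (new)  [load 50/300]
  230 → disc 1  [load 280/300]
  40 → disc 2 (new)  [load 40/300]
  90 → disc 2  [load 130/300]
  70 → disc 2  [load 200/300]
  220 → disc 3 (new)  [load 220/300]
  170 → disc 4 (new)  [load 170/300]
  200 → disc 5 (new)  [load 200/300]
  230 → disc 6 (new)  [load 230/300]
  80 → disc 2  [load 280/300]
  60 → disc 3  [load 280/300]
  170 → disc 7 (new)  [load 170/300]
7 discs opened.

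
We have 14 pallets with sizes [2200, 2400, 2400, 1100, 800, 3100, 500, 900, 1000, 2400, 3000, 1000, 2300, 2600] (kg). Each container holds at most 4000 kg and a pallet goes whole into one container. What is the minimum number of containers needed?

Total = 3100 + 3000 + 2600 + 2400 + 2400 + 2400 + 2300 + 2200 + 1100 + 1000 + 1000 + 900 + 800 + 500 = 25700 kg.
Lower bound: ⌈25700/4000⌉ = 7 containers.
Also, 8 pallets each exceed 2000 kg, and no two of those can share a container, so at least 8 containers are needed.
A packing using 8 containers:
  container 1: 3100 + 900 = 4000
  container 2: 3000 + 1000 = 4000
  container 3: 2600 + 1100 = 3700
  container 4: 2400 + 1000 + 500 = 3900
  container 5: 2400 + 800 = 3200
  container 6: 2400 = 2400
  container 7: 2300 = 2300
  container 8: 2200 = 2200
This matches the lower bound, so 8 is optimal.

8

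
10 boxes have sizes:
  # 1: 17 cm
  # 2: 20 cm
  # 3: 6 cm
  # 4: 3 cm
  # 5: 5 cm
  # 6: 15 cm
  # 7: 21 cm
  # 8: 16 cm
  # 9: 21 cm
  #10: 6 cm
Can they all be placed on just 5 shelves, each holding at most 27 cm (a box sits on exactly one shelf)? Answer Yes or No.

No

Total = 130 cm; ⌈130/27⌉ = 5.
6 boxes each exceed half the capacity and cannot share a shelf, forcing at least 6 shelves.
At least 6 shelves are required, but only 5 are allowed.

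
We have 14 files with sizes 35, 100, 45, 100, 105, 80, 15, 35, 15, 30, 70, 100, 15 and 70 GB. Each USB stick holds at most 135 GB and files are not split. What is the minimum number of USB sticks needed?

7

Total = 105 + 100 + 100 + 100 + 80 + 70 + 70 + 45 + 35 + 35 + 30 + 15 + 15 + 15 = 815 GB.
Lower bound: ⌈815/135⌉ = 7 USB sticks.
A packing using 7 USB sticks:
  USB stick 1: 105 + 30 = 135
  USB stick 2: 100 + 35 = 135
  USB stick 3: 100 + 35 = 135
  USB stick 4: 100 + 15 + 15 = 130
  USB stick 5: 80 + 45 = 125
  USB stick 6: 70 + 15 = 85
  USB stick 7: 70 = 70
This matches the lower bound, so 7 is optimal.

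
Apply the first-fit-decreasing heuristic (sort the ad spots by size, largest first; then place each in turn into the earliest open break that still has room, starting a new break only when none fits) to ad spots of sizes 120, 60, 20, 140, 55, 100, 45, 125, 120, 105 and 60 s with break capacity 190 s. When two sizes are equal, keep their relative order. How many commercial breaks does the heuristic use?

Sorted descending: 140, 125, 120, 120, 105, 100, 60, 60, 55, 45, 20.
  140 → break 1 (new)  [load 140/190]
  125 → break 2 (new)  [load 125/190]
  120 → break 3 (new)  [load 120/190]
  120 → break 4 (new)  [load 120/190]
  105 → break 5 (new)  [load 105/190]
  100 → break 6 (new)  [load 100/190]
  60 → break 2  [load 185/190]
  60 → break 3  [load 180/190]
  55 → break 4  [load 175/190]
  45 → break 1  [load 185/190]
  20 → break 5  [load 125/190]
6 commercial breaks opened.

6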